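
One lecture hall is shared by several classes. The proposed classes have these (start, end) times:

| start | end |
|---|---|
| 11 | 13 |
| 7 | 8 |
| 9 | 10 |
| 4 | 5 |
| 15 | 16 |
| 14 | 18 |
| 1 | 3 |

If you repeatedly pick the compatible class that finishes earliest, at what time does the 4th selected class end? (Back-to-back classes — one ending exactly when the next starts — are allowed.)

10

Sorted by end: (1,3)  (4,5)  (7,8)  (9,10)  (11,13)  (15,16)  (14,18)
take (1,3); take (4,5); take (7,8); take (9,10); take (11,13); take (15,16).
Selected: (1,3) (4,5) (7,8) (9,10) (11,13) (15,16)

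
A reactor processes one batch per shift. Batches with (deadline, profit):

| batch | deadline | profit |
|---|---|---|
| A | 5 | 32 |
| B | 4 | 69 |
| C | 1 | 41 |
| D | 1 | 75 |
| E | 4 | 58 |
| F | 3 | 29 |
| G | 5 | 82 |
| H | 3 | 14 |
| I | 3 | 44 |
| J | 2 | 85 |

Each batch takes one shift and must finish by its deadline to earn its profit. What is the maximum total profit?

369

Sort by profit descending; place each in the latest free slot ≤ its deadline.
Profit order: J=85 G=82 D=75 B=69 E=58 I=44 C=41 A=32 F=29 H=14
Assign: J→slot 2, G→slot 5, D→slot 1, B→slot 4, E→slot 3, I skipped, C skipped, A skipped, F skipped, H skipped.
Slots: [1:D] [2:J] [3:E] [4:B] [5:G]
Profit = 75 + 85 + 58 + 69 + 82 = 369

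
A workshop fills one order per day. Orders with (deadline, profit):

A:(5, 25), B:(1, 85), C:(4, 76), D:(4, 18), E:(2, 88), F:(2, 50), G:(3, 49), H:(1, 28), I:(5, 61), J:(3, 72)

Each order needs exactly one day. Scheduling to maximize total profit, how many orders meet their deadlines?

Sort by profit descending; place each in the latest free slot ≤ its deadline.
Profit order: E=88 B=85 C=76 J=72 I=61 F=50 G=49 H=28 A=25 D=18
Assign: E→slot 2, B→slot 1, C→slot 4, J→slot 3, I→slot 5, F skipped, G skipped, H skipped, A skipped, D skipped.
Slots: [1:B] [2:E] [3:J] [4:C] [5:I]
5 of 10 scheduled.

5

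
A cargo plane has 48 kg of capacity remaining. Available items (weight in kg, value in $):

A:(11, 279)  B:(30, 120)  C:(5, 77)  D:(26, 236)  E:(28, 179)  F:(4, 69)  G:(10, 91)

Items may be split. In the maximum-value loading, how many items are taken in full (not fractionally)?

Order: A (279/11=25.36) > F (69/4=17.25) > C (77/5=15.40) > G (91/10=9.10) > D (236/26=9.08) > E (179/28=6.39) > B (120/30=4.00)
Fill: take A (11 @ 279) → take F (4 @ 69) → take C (5 @ 77) → take G (10 @ 91) → take 18/26 of D → 163.38; 48/48 used.
4 item(s) taken whole; one partial (take 18/26 of D).

4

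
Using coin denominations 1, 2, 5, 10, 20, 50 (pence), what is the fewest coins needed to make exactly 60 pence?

60 − 1×50→10 − 1×10→0
Total coins = 1 + 1 = 2

2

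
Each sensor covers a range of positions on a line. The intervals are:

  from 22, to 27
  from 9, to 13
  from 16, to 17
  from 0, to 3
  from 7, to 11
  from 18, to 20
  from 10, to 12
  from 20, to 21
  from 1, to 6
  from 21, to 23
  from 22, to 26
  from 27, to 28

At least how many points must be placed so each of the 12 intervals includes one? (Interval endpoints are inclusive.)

6

Process intervals by earliest right end; each time one isn't hit yet, stab at its right endpoint.
By right end: [0,3]  [1,6]  [7,11]  [10,12]  [9,13]  [16,17]  [18,20]  [20,21]  [21,23]  [22,26]  [22,27]  [27,28]
[0,3] uncovered → point at 3; [7,11] uncovered → point at 11; [16,17] uncovered → point at 17; [18,20] uncovered → point at 20; [21,23] uncovered → point at 23; [27,28] uncovered → point at 28.
Points: 3, 11, 17, 20, 23, 28 (6 total).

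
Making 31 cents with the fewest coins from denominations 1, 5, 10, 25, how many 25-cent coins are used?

1

31 = 1×25 + 1×5 + 1×1
Count of 25: 1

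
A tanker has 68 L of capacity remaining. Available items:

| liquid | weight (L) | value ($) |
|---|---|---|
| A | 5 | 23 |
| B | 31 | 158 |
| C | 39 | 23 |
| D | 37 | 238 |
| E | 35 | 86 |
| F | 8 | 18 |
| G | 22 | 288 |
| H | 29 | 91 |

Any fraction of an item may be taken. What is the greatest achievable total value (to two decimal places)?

571.87

Order: G (288/22=13.09) > D (238/37=6.43) > B (158/31=5.10) > A (23/5=4.60) > H (91/29=3.14) > E (86/35=2.46) > F (18/8=2.25) > C (23/39=0.59)
Fill: take G (22 @ 288) → take D (37 @ 238) → take 9/31 of B → 45.87; 68/68 used.
Total value = 571.87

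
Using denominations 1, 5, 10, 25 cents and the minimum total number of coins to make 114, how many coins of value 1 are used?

Greedy: take as many of the largest coin as possible, then repeat with the remainder.
114 − 4×25→14 − 1×10→4 − 4×1→0
Count of 1: 4

4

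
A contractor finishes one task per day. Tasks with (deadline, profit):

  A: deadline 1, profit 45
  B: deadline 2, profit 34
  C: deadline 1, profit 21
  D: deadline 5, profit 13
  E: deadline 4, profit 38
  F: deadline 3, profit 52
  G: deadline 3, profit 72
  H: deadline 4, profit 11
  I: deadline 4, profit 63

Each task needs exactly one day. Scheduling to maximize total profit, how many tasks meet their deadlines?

5

Sort by profit descending; place each in the latest free slot ≤ its deadline.
Profit order: G=72 I=63 F=52 A=45 E=38 B=34 C=21 D=13 H=11
Assign: G→slot 3, I→slot 4, F→slot 2, A→slot 1, E skipped, B skipped, C skipped, D→slot 5, H skipped.
Slots: [1:A] [2:F] [3:G] [4:I] [5:D]
5 of 9 scheduled.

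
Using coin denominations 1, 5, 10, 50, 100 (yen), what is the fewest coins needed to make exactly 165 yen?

Use the largest denomination that fits, subtract, and repeat.
165 − 1×100→65 − 1×50→15 − 1×10→5 − 1×5→0
Total coins = 1 + 1 + 1 + 1 = 4

4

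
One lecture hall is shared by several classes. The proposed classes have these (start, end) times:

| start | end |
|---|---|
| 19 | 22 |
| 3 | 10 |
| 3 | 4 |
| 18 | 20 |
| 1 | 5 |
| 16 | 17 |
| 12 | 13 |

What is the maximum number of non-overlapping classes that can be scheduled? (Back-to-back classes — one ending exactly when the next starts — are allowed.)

4

Sort by end time and greedily take each interval whose start is ≥ the last chosen end.
Sorted by end: (3,4)  (1,5)  (3,10)  (12,13)  (16,17)  (18,20)  (19,22)
take (3,4); skip (3,10); take (12,13); take (16,17); take (18,20).
Selected 4 classes.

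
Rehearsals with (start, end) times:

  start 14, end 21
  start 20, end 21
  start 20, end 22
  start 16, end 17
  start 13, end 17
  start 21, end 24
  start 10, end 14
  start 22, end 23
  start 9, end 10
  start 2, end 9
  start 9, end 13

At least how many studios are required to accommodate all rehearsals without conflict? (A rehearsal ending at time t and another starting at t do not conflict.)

3

Count concurrent intervals with a sweep; the peak is the room count.
starts: [2, 9, 9, 10, 13, 14, 16, 20, 20, 21, 22]
ends:   [9, 10, 13, 14, 17, 17, 21, 21, 22, 23, 24]
s2→1 e9→0 s9→1 s9→2 e10→1 s10→2 e13→1 s13→2 e14→1 s14→2 s16→3  — peak 3.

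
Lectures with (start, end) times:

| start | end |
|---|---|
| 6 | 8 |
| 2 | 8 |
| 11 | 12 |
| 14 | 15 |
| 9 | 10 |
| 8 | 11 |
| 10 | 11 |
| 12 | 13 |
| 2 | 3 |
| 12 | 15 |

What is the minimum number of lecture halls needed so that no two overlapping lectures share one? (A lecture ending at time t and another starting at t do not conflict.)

2

The answer is the maximum number of intervals overlapping at any instant.
Events (time:±→running): 2:+→1 2:+→2 … peak 2.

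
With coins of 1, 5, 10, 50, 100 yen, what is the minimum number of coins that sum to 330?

6

330 − 3×100→30 − 3×10→0
Total coins = 3 + 3 = 6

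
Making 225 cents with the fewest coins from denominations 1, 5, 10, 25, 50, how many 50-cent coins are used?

4

225 − 4×50→25 − 1×25→0
Count of 50: 4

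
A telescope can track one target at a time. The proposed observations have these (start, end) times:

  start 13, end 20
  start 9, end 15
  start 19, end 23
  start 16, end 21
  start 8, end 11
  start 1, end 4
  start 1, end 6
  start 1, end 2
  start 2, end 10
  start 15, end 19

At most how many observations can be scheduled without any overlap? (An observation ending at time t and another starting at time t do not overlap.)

4

By end time: (1,2), (1,4), (1,6), (2,10), (8,11), (9,15), (15,19), (13,20), (16,21), (19,23).
Pick (1,2); next start ≥ 2 → (2,10); next start ≥ 10 → (15,19); next start ≥ 19 → (19,23).
Selected 4 observations.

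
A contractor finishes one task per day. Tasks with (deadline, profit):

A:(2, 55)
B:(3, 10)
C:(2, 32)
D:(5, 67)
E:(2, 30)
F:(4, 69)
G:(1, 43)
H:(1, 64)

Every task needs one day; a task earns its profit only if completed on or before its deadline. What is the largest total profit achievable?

By profit: F(d4,69), D(d5,67), H(d1,64), A(d2,55), G(d1,43), C(d2,32), E(d2,30), B(d3,10)
F→slot 4; D→slot 5; H→slot 1; A→slot 2; G skipped; C skipped; E skipped; B→slot 3.
Profit = 64 + 55 + 10 + 69 + 67 = 265

265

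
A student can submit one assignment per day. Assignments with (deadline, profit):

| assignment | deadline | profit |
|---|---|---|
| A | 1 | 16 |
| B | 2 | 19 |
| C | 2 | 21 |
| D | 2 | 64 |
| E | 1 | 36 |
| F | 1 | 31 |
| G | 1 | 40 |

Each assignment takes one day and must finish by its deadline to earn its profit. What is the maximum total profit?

104

By profit: D(d2,64), G(d1,40), E(d1,36), F(d1,31), C(d2,21), B(d2,19), A(d1,16)
D→slot 2; G→slot 1; E skipped; F skipped; C skipped; B skipped; A skipped.
Profit = 40 + 64 = 104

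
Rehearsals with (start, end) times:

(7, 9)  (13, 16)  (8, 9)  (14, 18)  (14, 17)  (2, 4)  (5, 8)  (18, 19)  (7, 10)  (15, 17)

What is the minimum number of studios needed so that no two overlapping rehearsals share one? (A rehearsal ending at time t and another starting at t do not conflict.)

Events (time:±→running): 2:+→1 4:-→0 5:+→1 7:+→2 7:+→3 8:-→2 8:+→3 9:-→2 9:-→1 10:-→0 13:+→1 14:+→2 14:+→3 15:+→4 … peak 4.

4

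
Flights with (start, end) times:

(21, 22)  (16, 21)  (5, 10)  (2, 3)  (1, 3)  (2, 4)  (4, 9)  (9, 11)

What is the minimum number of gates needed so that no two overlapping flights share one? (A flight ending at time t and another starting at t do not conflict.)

3

starts: [1, 2, 2, 4, 5, 9, 16, 21]
ends:   [3, 3, 4, 9, 10, 11, 21, 22]
s1→1 s2→2 s2→3  — peak 3.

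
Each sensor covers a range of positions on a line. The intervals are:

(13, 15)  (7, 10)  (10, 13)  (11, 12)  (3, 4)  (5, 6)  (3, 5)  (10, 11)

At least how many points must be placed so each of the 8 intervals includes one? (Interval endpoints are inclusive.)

By right end: [3,4]  [3,5]  [5,6]  [7,10]  [10,11]  [11,12]  [10,13]  [13,15]
[3,4] uncovered → point at 4; [5,6] uncovered → point at 6; [7,10] uncovered → point at 10; [11,12] uncovered → point at 12; [13,15] uncovered → point at 15.
Points: 4, 6, 10, 12, 15 (5 total).

5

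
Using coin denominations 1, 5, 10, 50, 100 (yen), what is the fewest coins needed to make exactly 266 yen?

6

266 − 2×100→66 − 1×50→16 − 1×10→6 − 1×5→1 − 1×1→0
Total coins = 2 + 1 + 1 + 1 + 1 = 6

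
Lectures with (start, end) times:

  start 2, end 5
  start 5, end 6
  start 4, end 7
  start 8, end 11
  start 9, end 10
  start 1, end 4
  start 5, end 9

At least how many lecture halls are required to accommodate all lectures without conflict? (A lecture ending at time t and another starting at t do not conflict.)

Count concurrent intervals with a sweep; the peak is the room count.
Events (time:±→running): 1:+→1 2:+→2 4:-→1 4:+→2 5:-→1 5:+→2 5:+→3 … peak 3.

3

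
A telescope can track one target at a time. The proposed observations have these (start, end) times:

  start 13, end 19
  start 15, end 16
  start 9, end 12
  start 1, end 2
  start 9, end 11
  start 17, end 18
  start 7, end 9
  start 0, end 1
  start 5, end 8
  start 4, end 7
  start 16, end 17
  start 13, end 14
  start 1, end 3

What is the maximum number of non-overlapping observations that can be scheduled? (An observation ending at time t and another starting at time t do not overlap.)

By end time: (0,1), (1,2), (1,3), (4,7), (5,8), (7,9), (9,11), (9,12), (13,14), (15,16), (16,17), (17,18), (13,19).
Pick (0,1); next start ≥ 1 → (1,2); next start ≥ 2 → (4,7); next start ≥ 7 → (7,9); next start ≥ 9 → (9,11); next start ≥ 11 → (13,14); next start ≥ 14 → (15,16); next start ≥ 16 → (16,17); next start ≥ 17 → (17,18).
Selected 9 observations.

9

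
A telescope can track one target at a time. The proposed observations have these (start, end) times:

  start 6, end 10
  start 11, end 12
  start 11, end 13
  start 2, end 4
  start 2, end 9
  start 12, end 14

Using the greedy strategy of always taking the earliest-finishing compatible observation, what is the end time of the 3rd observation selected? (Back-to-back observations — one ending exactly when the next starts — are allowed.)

Greedy by earliest finish: after sorting by end time, pick each interval compatible with the last pick.
By end time: (2,4), (2,9), (6,10), (11,12), (11,13), (12,14).
Pick (2,4); next start ≥ 4 → (6,10); next start ≥ 10 → (11,12); next start ≥ 12 → (12,14).
Selected: (2,4) (6,10) (11,12) (12,14)

12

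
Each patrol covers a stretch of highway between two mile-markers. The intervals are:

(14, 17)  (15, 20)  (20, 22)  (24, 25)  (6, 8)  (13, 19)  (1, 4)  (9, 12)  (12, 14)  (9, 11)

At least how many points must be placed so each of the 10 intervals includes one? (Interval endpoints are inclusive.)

Sort by right endpoint; whenever an interval is uncovered, place a point at its right end.
Sorted: [1,4] [6,8] [9,11] [9,12] [12,14] [14,17] [13,19] [15,20] [20,22] [24,25]
{[1,4]} hit by 4; {[6,8]} hit by 8; {[9,11],[9,12]} hit by 11; {[12,14],[14,17],[13,19]} hit by 14; {[15,20],[20,22]} hit by 20; {[24,25]} hit by 25.
Points: 4, 8, 11, 14, 20, 25 (6 total).

6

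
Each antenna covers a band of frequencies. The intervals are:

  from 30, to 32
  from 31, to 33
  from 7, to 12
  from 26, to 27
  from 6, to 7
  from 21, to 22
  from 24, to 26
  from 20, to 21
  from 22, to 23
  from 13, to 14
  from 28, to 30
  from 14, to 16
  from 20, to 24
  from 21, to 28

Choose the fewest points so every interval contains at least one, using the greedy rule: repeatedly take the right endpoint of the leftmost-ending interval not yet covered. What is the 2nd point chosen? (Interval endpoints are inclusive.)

By right end: [6,7]  [7,12]  [13,14]  [14,16]  [20,21]  [21,22]  [22,23]  [20,24]  [24,26]  [26,27]  [21,28]  [28,30]  [30,32]  [31,33]
[6,7] uncovered → point at 7; [13,14] uncovered → point at 14; [20,21] uncovered → point at 21; [22,23] uncovered → point at 23; [24,26] uncovered → point at 26; [28,30] uncovered → point at 30; [31,33] uncovered → point at 33.
Points: 7, 14, 21, 23, 26, 30, 33 (7 total).

14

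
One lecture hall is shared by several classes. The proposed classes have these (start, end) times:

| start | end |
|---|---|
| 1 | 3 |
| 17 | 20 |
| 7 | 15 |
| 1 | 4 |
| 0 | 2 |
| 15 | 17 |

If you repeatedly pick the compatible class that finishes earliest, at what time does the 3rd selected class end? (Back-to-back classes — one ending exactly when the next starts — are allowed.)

17

Sort by end time and greedily take each interval whose start is ≥ the last chosen end.
Sorted by end: (0,2)  (1,3)  (1,4)  (7,15)  (15,17)  (17,20)
take (0,2); skip (1,4); take (7,15); take (15,17); take (17,20).
Selected: (0,2) (7,15) (15,17) (17,20)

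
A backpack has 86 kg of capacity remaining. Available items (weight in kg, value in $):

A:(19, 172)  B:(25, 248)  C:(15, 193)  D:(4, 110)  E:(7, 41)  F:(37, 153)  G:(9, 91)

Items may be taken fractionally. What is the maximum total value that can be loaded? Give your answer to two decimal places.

883.95

Ratios (sorted): D 27.50, C 12.87, G 10.11, B 9.92, A 9.05, E 5.86, F 4.14
take D (4 @ 110); take C (15 @ 193); take G (9 @ 91); take B (25 @ 248); take A (19 @ 172); take E (7 @ 41); take 7/37 of F → 28.95. Capacity used 86/86.
Total value = 883.95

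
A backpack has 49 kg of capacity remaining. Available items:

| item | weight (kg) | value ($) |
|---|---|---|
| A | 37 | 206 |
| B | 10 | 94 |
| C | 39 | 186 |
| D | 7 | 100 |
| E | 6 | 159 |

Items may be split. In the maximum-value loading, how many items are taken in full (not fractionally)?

3

Order: E (159/6=26.50) > D (100/7=14.29) > B (94/10=9.40) > A (206/37=5.57) > C (186/39=4.77)
Fill: take E (6 @ 159) → take D (7 @ 100) → take B (10 @ 94) → take 26/37 of A → 144.76; 49/49 used.
3 item(s) taken whole; one partial (take 26/37 of A).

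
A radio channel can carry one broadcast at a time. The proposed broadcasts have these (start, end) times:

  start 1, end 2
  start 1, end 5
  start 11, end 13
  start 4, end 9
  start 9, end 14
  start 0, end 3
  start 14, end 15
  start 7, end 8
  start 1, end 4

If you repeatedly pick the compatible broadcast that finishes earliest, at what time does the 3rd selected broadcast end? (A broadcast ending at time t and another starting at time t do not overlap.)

13

By end time: (1,2), (0,3), (1,4), (1,5), (7,8), (4,9), (11,13), (9,14), (14,15).
Pick (1,2); next start ≥ 2 → (7,8); next start ≥ 8 → (11,13); next start ≥ 13 → (14,15).
Selected: (1,2) (7,8) (11,13) (14,15)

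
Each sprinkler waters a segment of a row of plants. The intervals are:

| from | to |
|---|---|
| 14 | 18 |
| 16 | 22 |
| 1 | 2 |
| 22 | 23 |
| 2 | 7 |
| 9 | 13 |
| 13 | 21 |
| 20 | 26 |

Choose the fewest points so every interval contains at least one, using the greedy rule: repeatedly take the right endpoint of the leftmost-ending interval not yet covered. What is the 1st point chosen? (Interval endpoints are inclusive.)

Sort by right endpoint; whenever an interval is uncovered, place a point at its right end.
Sorted: [1,2] [2,7] [9,13] [14,18] [13,21] [16,22] [22,23] [20,26]
{[1,2],[2,7]} hit by 2; {[9,13]} hit by 13; {[14,18],[13,21],[16,22]} hit by 18; {[22,23],[20,26]} hit by 23.
Points: 2, 13, 18, 23 (4 total).

2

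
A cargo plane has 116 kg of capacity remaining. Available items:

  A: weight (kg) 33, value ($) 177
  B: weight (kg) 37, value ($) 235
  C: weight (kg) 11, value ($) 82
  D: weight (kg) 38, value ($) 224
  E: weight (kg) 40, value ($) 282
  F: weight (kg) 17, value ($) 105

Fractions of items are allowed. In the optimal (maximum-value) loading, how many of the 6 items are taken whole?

4

Order: C (82/11=7.45) > E (282/40=7.05) > B (235/37=6.35) > F (105/17=6.18) > D (224/38=5.89) > A (177/33=5.36)
Fill: take C (11 @ 82) → take E (40 @ 282) → take B (37 @ 235) → take F (17 @ 105) → take 11/38 of D → 64.84; 116/116 used.
4 item(s) taken whole; one partial (take 11/38 of D).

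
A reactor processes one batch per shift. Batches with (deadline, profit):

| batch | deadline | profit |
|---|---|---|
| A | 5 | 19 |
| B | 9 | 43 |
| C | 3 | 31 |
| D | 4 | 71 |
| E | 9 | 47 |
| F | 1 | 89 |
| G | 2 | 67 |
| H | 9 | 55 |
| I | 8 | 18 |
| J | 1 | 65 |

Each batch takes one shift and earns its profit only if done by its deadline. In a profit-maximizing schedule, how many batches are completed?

9

By profit: F(d1,89), D(d4,71), G(d2,67), J(d1,65), H(d9,55), E(d9,47), B(d9,43), C(d3,31), A(d5,19), I(d8,18)
F→slot 1; D→slot 4; G→slot 2; J skipped; H→slot 9; E→slot 8; B→slot 7; C→slot 3; A→slot 5; I→slot 6.
9 of 10 scheduled.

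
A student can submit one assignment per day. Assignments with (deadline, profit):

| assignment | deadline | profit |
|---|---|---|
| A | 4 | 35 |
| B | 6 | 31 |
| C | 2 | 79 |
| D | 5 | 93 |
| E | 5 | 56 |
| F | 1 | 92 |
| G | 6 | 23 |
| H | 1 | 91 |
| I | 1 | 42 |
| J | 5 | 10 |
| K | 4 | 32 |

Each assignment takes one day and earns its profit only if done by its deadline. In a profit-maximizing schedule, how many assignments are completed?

6

Sort by profit descending; place each in the latest free slot ≤ its deadline.
By profit: D(d5,93), F(d1,92), H(d1,91), C(d2,79), E(d5,56), I(d1,42), A(d4,35), K(d4,32), B(d6,31), G(d6,23), J(d5,10)
D→slot 5; F→slot 1; H skipped; C→slot 2; E→slot 4; I skipped; A→slot 3; K skipped; B→slot 6; G skipped; J skipped.
6 of 11 scheduled.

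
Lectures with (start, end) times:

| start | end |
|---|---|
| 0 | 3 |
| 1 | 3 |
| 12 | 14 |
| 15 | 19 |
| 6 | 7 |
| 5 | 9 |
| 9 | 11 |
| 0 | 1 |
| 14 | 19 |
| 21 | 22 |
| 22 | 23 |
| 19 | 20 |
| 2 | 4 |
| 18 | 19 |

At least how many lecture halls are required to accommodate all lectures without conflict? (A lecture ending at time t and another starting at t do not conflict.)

3

Count concurrent intervals with a sweep; the peak is the room count.
starts: [0, 0, 1, 2, 5, 6, 9, 12, 14, 15, 18, 19, 21, 22]
ends:   [1, 3, 3, 4, 7, 9, 11, 14, 19, 19, 19, 20, 22, 23]
s0→1 s0→2 e1→1 s1→2 s2→3  — peak 3.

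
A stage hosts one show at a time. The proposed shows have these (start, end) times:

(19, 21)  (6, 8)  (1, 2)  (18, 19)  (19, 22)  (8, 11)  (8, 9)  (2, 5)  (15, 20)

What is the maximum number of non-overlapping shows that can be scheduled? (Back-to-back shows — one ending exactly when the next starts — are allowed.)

Sort by end time and greedily take each interval whose start is ≥ the last chosen end.
By end time: (1,2), (2,5), (6,8), (8,9), (8,11), (18,19), (15,20), (19,21), (19,22).
Pick (1,2); next start ≥ 2 → (2,5); next start ≥ 5 → (6,8); next start ≥ 8 → (8,9); next start ≥ 9 → (18,19); next start ≥ 19 → (19,21).
Selected 6 shows.

6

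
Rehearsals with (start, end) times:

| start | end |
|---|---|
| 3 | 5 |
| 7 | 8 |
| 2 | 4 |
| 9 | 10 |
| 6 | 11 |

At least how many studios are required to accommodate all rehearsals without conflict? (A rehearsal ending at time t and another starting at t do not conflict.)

Events (time:±→running): 2:+→1 3:+→2 … peak 2.

2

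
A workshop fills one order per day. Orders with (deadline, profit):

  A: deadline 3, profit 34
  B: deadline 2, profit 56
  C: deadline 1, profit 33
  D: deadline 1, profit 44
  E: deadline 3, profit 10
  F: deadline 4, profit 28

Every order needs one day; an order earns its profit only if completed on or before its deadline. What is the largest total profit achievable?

162

Take jobs in profit order; each goes to the latest open slot no later than its deadline.
By profit: B(d2,56), D(d1,44), A(d3,34), C(d1,33), F(d4,28), E(d3,10)
B→slot 2; D→slot 1; A→slot 3; C skipped; F→slot 4; E skipped.
Profit = 44 + 56 + 34 + 28 = 162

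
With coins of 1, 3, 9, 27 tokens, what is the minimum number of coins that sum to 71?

Use the largest denomination that fits, subtract, and repeat.
71 − 2×27→17 − 1×9→8 − 2×3→2 − 2×1→0
Total coins = 2 + 1 + 2 + 2 = 7

7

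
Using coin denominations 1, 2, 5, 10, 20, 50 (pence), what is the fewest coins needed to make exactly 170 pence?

4

Use the largest denomination that fits, subtract, and repeat.
170 − 3×50→20 − 1×20→0
Total coins = 3 + 1 = 4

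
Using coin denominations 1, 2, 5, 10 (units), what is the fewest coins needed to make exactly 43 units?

Use the largest denomination that fits, subtract, and repeat.
43 − 4×10→3 − 1×2→1 − 1×1→0
Total coins = 4 + 1 + 1 = 6

6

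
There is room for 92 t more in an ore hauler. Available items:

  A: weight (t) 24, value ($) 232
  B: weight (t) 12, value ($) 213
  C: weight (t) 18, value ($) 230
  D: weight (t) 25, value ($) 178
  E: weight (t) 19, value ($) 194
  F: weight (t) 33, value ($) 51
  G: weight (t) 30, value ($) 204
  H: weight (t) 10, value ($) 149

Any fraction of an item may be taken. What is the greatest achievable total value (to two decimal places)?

1082.08

Ratios (sorted): B 17.75, H 14.90, C 12.78, E 10.21, A 9.67, D 7.12, G 6.80, F 1.55
take B (12 @ 213); take H (10 @ 149); take C (18 @ 230); take E (19 @ 194); take A (24 @ 232); take 9/25 of D → 64.08. Capacity used 92/92.
Total value = 1082.08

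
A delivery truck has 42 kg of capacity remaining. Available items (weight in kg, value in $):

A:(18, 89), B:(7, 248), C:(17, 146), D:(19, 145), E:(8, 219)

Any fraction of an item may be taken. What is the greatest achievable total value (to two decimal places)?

689.32

Order: B (248/7=35.43) > E (219/8=27.38) > C (146/17=8.59) > D (145/19=7.63) > A (89/18=4.94)
Fill: take B (7 @ 248) → take E (8 @ 219) → take C (17 @ 146) → take 10/19 of D → 76.32; 42/42 used.
Total value = 689.32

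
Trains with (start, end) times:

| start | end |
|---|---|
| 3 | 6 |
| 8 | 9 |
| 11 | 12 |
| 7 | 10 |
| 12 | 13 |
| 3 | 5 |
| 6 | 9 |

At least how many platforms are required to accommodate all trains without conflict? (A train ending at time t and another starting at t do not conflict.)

starts: [3, 3, 6, 7, 8, 11, 12]
ends:   [5, 6, 9, 9, 10, 12, 13]
s3→1 s3→2 e5→1 e6→0 s6→1 s7→2 s8→3  — peak 3.

3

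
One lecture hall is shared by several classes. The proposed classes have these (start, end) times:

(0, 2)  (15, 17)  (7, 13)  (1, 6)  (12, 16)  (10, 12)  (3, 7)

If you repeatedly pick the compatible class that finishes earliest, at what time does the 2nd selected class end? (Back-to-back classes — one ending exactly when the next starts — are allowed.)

7

Order by finish time; keep every interval that doesn't clash with the previous kept one.
Sorted by end: (0,2)  (1,6)  (3,7)  (10,12)  (7,13)  (12,16)  (15,17)
take (0,2); take (3,7); take (10,12); take (12,16).
Selected: (0,2) (3,7) (10,12) (12,16)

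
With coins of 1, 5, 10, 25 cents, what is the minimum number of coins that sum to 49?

7

49 − 1×25→24 − 2×10→4 − 4×1→0
Total coins = 1 + 2 + 4 = 7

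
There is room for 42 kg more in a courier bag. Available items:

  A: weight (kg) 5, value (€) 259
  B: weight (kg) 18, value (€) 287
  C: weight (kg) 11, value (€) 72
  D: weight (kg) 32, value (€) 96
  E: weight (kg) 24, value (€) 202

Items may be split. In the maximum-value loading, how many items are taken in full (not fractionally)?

2

Greedy by value/weight ratio, highest first.
Ratios (sorted): A 51.80, B 15.94, E 8.42, C 6.55, D 3.00
take A (5 @ 259); take B (18 @ 287); take 19/24 of E → 159.92. Capacity used 42/42.
2 item(s) taken whole; one partial (take 19/24 of E).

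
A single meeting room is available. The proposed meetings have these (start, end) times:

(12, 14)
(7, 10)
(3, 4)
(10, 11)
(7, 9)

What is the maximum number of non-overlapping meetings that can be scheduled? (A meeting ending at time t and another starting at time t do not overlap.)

Sort by end time and greedily take each interval whose start is ≥ the last chosen end.
Sorted by end: (3,4)  (7,9)  (7,10)  (10,11)  (12,14)
take (3,4); take (7,9); skip (7,10); take (10,11); take (12,14).
Selected 4 meetings.

4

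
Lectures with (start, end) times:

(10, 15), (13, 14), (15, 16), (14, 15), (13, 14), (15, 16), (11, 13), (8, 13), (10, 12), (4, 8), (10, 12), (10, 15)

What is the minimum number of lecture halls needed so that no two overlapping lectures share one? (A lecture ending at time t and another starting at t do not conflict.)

The answer is the maximum number of intervals overlapping at any instant.
Events (time:±→running): 4:+→1 8:-→0 8:+→1 10:+→2 10:+→3 10:+→4 10:+→5 11:+→6 … peak 6.

6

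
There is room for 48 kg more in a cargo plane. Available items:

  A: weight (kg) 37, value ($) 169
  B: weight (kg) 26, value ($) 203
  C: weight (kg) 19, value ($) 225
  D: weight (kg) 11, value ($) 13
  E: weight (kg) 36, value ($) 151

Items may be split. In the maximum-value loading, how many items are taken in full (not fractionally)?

Greedy by value/weight ratio, highest first.
Ratios (sorted): C 11.84, B 7.81, A 4.57, E 4.19, D 1.18
take C (19 @ 225); take B (26 @ 203); take 3/37 of A → 13.70. Capacity used 48/48.
2 item(s) taken whole; one partial (take 3/37 of A).

2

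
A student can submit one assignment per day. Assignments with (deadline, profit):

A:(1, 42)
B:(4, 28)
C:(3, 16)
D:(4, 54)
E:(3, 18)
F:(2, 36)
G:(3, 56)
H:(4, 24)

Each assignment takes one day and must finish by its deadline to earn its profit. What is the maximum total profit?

188

Sort by profit descending; place each in the latest free slot ≤ its deadline.
Profit order: G=56 D=54 A=42 F=36 B=28 H=24 E=18 C=16
Assign: G→slot 3, D→slot 4, A→slot 1, F→slot 2, B skipped, H skipped, E skipped, C skipped.
Slots: [1:A] [2:F] [3:G] [4:D]
Profit = 42 + 36 + 56 + 54 = 188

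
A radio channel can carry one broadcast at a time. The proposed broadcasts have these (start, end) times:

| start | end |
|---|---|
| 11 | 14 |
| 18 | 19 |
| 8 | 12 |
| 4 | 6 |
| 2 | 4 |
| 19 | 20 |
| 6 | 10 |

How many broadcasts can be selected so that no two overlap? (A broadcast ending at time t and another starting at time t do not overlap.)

By end time: (2,4), (4,6), (6,10), (8,12), (11,14), (18,19), (19,20).
Pick (2,4); next start ≥ 4 → (4,6); next start ≥ 6 → (6,10); next start ≥ 10 → (11,14); next start ≥ 14 → (18,19); next start ≥ 19 → (19,20).
Selected 6 broadcasts.

6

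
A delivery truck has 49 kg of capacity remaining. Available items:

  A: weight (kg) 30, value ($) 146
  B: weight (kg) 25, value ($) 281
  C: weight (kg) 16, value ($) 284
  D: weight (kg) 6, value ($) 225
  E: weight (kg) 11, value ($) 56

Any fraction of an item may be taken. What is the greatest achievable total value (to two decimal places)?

Greedy by value/weight ratio, highest first.
Order: D (225/6=37.50) > C (284/16=17.75) > B (281/25=11.24) > E (56/11=5.09) > A (146/30=4.87)
Fill: take D (6 @ 225) → take C (16 @ 284) → take B (25 @ 281) → take 2/11 of E → 10.18; 49/49 used.
Total value = 800.18

800.18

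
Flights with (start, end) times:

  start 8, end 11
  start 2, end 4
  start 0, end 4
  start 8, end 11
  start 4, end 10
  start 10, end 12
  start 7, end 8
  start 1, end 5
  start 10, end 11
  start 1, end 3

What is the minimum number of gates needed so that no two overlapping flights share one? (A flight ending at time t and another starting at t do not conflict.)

Events (time:±→running): 0:+→1 1:+→2 1:+→3 2:+→4 … peak 4.

4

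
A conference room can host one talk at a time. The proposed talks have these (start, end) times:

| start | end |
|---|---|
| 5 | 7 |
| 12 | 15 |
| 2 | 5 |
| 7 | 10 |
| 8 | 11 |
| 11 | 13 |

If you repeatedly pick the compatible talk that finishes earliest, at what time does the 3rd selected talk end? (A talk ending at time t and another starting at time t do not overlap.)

10

Sort by end time and greedily take each interval whose start is ≥ the last chosen end.
Sorted by end: (2,5)  (5,7)  (7,10)  (8,11)  (11,13)  (12,15)
take (2,5); take (5,7); take (7,10); take (11,13); skip (12,15).
Selected: (2,5) (5,7) (7,10) (11,13)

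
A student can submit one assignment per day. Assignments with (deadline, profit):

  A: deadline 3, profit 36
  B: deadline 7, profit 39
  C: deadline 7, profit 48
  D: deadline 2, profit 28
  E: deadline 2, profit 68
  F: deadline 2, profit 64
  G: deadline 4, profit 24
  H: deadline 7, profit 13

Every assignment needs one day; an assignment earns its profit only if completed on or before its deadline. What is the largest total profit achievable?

Profit order: E=68 F=64 C=48 B=39 A=36 D=28 G=24 H=13
Assign: E→slot 2, F→slot 1, C→slot 7, B→slot 6, A→slot 3, D skipped, G→slot 4, H→slot 5.
Slots: [1:F] [2:E] [3:A] [4:G] [5:H] [6:B] [7:C]
Profit = 64 + 68 + 36 + 24 + 13 + 39 + 48 = 292

292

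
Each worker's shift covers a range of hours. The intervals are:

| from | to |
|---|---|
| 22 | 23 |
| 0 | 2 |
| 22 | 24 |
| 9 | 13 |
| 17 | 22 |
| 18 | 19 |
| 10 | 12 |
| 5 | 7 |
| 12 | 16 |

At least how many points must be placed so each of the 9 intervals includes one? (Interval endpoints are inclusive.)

5

Sort by right endpoint; whenever an interval is uncovered, place a point at its right end.
By right end: [0,2]  [5,7]  [10,12]  [9,13]  [12,16]  [18,19]  [17,22]  [22,23]  [22,24]
[0,2] uncovered → point at 2; [5,7] uncovered → point at 7; [10,12] uncovered → point at 12; [18,19] uncovered → point at 19; [22,23] uncovered → point at 23.
Points: 2, 7, 12, 19, 23 (5 total).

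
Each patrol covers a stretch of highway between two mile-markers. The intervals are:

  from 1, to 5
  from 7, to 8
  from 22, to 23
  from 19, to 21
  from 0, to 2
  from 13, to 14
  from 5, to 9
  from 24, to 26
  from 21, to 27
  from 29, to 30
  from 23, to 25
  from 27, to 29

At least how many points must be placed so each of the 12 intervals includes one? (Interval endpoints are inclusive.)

7

Process intervals by earliest right end; each time one isn't hit yet, stab at its right endpoint.
By right end: [0,2]  [1,5]  [7,8]  [5,9]  [13,14]  [19,21]  [22,23]  [23,25]  [24,26]  [21,27]  [27,29]  [29,30]
[0,2] uncovered → point at 2; [7,8] uncovered → point at 8; [13,14] uncovered → point at 14; [19,21] uncovered → point at 21; [22,23] uncovered → point at 23; [24,26] uncovered → point at 26; [27,29] uncovered → point at 29.
Points: 2, 8, 14, 21, 23, 26, 29 (7 total).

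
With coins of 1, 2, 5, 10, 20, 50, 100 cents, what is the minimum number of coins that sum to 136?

5

136 = 1×100 + 1×20 + 1×10 + 1×5 + 1×1
Total coins = 1 + 1 + 1 + 1 + 1 = 5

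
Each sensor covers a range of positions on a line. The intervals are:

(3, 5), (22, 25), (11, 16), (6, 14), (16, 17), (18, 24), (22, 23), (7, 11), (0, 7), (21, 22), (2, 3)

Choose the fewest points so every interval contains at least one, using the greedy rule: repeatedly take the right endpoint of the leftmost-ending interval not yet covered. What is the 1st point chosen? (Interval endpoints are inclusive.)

3

Sort by right endpoint; whenever an interval is uncovered, place a point at its right end.
Sorted: [2,3] [3,5] [0,7] [7,11] [6,14] [11,16] [16,17] [21,22] [22,23] [18,24] [22,25]
{[2,3],[3,5],[0,7]} hit by 3; {[7,11],[6,14],[11,16]} hit by 11; {[16,17]} hit by 17; {[21,22],[22,23],[18,24],[22,25]} hit by 22.
Points: 3, 11, 17, 22 (4 total).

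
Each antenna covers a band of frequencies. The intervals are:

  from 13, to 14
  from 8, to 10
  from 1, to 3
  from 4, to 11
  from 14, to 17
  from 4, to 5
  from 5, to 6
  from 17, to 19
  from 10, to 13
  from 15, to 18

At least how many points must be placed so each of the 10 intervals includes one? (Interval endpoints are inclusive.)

5

Process intervals by earliest right end; each time one isn't hit yet, stab at its right endpoint.
By right end: [1,3]  [4,5]  [5,6]  [8,10]  [4,11]  [10,13]  [13,14]  [14,17]  [15,18]  [17,19]
[1,3] uncovered → point at 3; [4,5] uncovered → point at 5; [8,10] uncovered → point at 10; [13,14] uncovered → point at 14; [15,18] uncovered → point at 18.
Points: 3, 5, 10, 14, 18 (5 total).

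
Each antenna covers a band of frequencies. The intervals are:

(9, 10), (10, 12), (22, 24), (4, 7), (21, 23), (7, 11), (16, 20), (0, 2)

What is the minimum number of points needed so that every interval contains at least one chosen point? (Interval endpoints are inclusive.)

Sort by right endpoint; whenever an interval is uncovered, place a point at its right end.
By right end: [0,2]  [4,7]  [9,10]  [7,11]  [10,12]  [16,20]  [21,23]  [22,24]
[0,2] uncovered → point at 2; [4,7] uncovered → point at 7; [9,10] uncovered → point at 10; [16,20] uncovered → point at 20; [21,23] uncovered → point at 23.
Points: 2, 7, 10, 20, 23 (5 total).

5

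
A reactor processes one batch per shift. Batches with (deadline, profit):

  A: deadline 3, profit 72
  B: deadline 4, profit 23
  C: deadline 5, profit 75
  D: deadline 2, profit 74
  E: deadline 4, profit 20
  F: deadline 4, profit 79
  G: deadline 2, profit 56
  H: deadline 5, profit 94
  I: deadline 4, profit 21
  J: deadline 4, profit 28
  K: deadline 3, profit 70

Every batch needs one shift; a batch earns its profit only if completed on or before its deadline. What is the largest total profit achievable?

394

Take jobs in profit order; each goes to the latest open slot no later than its deadline.
Profit order: H=94 F=79 C=75 D=74 A=72 K=70 G=56 J=28 B=23 I=21 E=20
Assign: H→slot 5, F→slot 4, C→slot 3, D→slot 2, A→slot 1, K skipped, G skipped, J skipped, B skipped, I skipped, E skipped.
Slots: [1:A] [2:D] [3:C] [4:F] [5:H]
Profit = 72 + 74 + 75 + 79 + 94 = 394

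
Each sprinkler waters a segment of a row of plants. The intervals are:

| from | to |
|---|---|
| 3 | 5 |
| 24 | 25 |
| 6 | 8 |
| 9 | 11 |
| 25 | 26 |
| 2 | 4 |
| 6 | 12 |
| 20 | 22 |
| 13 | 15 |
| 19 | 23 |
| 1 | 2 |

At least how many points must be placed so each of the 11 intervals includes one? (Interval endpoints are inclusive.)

7

Process intervals by earliest right end; each time one isn't hit yet, stab at its right endpoint.
By right end: [1,2]  [2,4]  [3,5]  [6,8]  [9,11]  [6,12]  [13,15]  [20,22]  [19,23]  [24,25]  [25,26]
[1,2] uncovered → point at 2; [3,5] uncovered → point at 5; [6,8] uncovered → point at 8; [9,11] uncovered → point at 11; [13,15] uncovered → point at 15; [20,22] uncovered → point at 22; [24,25] uncovered → point at 25.
Points: 2, 5, 8, 11, 15, 22, 25 (7 total).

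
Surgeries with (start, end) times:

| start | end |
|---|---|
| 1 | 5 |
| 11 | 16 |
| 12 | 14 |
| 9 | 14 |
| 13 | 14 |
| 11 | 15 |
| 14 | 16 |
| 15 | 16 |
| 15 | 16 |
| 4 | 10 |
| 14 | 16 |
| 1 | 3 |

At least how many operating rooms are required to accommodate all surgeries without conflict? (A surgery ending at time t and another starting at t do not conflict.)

Count concurrent intervals with a sweep; the peak is the room count.
Events (time:±→running): 1:+→1 1:+→2 3:-→1 4:+→2 5:-→1 9:+→2 10:-→1 11:+→2 11:+→3 12:+→4 13:+→5 … peak 5.

5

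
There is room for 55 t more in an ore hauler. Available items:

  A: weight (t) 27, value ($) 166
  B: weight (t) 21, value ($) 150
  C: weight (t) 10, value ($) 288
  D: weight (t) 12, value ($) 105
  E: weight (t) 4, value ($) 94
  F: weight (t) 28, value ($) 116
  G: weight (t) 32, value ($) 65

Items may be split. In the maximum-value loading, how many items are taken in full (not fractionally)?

4

Sort by value per unit weight and fill in that order.
Order: C (288/10=28.80) > E (94/4=23.50) > D (105/12=8.75) > B (150/21=7.14) > A (166/27=6.15) > F (116/28=4.14) > G (65/32=2.03)
Fill: take C (10 @ 288) → take E (4 @ 94) → take D (12 @ 105) → take B (21 @ 150) → take 8/27 of A → 49.19; 55/55 used.
4 item(s) taken whole; one partial (take 8/27 of A).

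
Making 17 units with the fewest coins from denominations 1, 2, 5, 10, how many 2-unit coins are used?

1

Greedy: take as many of the largest coin as possible, then repeat with the remainder.
17 − 1×10→7 − 1×5→2 − 1×2→0
Count of 2: 1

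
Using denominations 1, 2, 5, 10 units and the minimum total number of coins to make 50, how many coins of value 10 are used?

50 − 5×10→0
Count of 10: 5

5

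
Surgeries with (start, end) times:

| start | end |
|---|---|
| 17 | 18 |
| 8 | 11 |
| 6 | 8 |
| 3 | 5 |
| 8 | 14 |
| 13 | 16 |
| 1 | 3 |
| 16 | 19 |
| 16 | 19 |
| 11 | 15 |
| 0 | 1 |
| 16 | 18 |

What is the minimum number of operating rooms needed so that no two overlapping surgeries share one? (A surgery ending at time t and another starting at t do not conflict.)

Events (time:±→running): 0:+→1 1:-→0 1:+→1 3:-→0 3:+→1 5:-→0 6:+→1 8:-→0 8:+→1 8:+→2 11:-→1 11:+→2 13:+→3 14:-→2 15:-→1 16:-→0 16:+→1 16:+→2 16:+→3 17:+→4 … peak 4.

4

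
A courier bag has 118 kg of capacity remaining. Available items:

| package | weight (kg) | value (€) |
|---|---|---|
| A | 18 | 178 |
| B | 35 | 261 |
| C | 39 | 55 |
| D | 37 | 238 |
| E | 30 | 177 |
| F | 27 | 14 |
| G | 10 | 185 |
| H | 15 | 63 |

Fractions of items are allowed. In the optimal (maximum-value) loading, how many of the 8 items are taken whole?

4

Greedy by value/weight ratio, highest first.
Order: G (185/10=18.50) > A (178/18=9.89) > B (261/35=7.46) > D (238/37=6.43) > E (177/30=5.90) > H (63/15=4.20) > C (55/39=1.41) > F (14/27=0.52)
Fill: take G (10 @ 185) → take A (18 @ 178) → take B (35 @ 261) → take D (37 @ 238) → take 18/30 of E → 106.20; 118/118 used.
4 item(s) taken whole; one partial (take 18/30 of E).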